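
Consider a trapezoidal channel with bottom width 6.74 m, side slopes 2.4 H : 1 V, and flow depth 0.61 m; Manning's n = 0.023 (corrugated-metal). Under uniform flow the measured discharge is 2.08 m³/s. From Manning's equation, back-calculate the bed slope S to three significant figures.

0.000227

A = (b + z·y)·y = (6.74 + 2.4×0.61)×0.61 = 5.004 m²
P = b + 2y√(1+z²) = 6.74 + 2×0.61×√(1+2.4²) = 9.912 m
R = A/P = 5.004/9.912 = 0.5049 m
S = (Q·n / (1·A·R^(2/3)))² = (2.08×0.023 / (1×5.004×0.6341))² = 0.0002273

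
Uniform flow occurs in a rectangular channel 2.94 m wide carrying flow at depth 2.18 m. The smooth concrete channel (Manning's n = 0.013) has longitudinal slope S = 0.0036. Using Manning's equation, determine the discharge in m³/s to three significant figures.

27.1 m³/s

A = b·y = 2.94 × 2.18 = 6.409 m²
P = b + 2y = 2.94 + 2×2.18 = 7.300 m
R = A/P = 6.409/7.300 = 0.8780 m
Q = (1/n)·A·R^(2/3)·S^(1/2) = (1/0.013) × 6.409 × 0.8780^(2/3) × 0.0036^(1/2) = 27.12 m³/s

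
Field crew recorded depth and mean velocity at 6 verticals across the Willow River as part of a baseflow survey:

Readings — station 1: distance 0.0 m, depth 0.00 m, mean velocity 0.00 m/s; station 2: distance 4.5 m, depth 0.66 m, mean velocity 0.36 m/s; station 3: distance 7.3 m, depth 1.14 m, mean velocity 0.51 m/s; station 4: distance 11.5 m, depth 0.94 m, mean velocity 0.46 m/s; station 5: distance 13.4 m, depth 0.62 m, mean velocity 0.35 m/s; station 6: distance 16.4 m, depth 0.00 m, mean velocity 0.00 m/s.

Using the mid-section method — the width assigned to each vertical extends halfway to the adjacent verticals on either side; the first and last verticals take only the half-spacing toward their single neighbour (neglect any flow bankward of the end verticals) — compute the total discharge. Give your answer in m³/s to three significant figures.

w_2 = (7.3 − 0.0)/2 = 3.65 m; q_2 = 0.36 × 0.66 × 3.65 = 0.8672 m³/s
w_3 = (11.5 − 4.5)/2 = 3.5 m; q_3 = 0.51 × 1.14 × 3.5 = 2.035 m³/s
w_4 = (13.4 − 7.3)/2 = 3.05 m; q_4 = 0.46 × 0.94 × 3.05 = 1.319 m³/s
w_5 = (16.4 − 11.5)/2 = 2.45 m; q_5 = 0.35 × 0.62 × 2.45 = 0.5317 m³/s
Stations 1, 6 contribute zero (depth or velocity is 0).
Q = Σ qᵢ = 4.753 m³/s

4.75 m³/s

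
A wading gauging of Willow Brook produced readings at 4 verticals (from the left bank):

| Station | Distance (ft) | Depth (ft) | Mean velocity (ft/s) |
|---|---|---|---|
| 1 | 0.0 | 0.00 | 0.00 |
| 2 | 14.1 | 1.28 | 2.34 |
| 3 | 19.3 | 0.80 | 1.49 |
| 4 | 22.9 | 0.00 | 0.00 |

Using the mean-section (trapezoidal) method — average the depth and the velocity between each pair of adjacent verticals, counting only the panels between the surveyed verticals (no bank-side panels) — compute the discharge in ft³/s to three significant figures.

22.0 ft³/s

Panel 1-2: Δb = 14.1 ft, d̄ = (0.00+1.28)/2 = 0.64, v̄ = (0.00+2.34)/2 = 1.17 → q = 14.1×0.64×1.17 = 10.56 ft³/s
Panel 2-3: Δb = 5.2 ft, d̄ = (1.28+0.80)/2 = 1.04, v̄ = (2.34+1.49)/2 = 1.915 → q = 5.2×1.04×1.915 = 10.36 ft³/s
Panel 3-4: Δb = 3.6 ft, d̄ = (0.80+0.00)/2 = 0.4, v̄ = (1.49+0.00)/2 = 0.745 → q = 3.6×0.4×0.745 = 1.073 ft³/s
Q = Σ q = 21.99 ft³/s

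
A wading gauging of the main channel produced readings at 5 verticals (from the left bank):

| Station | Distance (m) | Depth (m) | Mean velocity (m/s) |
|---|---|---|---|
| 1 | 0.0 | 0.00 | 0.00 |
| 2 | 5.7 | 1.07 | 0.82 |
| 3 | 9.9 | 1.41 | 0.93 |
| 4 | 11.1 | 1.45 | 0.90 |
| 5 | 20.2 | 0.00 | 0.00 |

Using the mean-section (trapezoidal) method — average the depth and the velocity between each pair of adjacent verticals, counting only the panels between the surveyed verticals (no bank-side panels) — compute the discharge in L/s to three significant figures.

10300 L/s

Panel 1-2: Δb = 5.7 m, d̄ = (0.00+1.07)/2 = 0.535, v̄ = (0.00+0.82)/2 = 0.41 → q = 5.7×0.535×0.41 = 1.250 m³/s
Panel 2-3: Δb = 4.2 m, d̄ = (1.07+1.41)/2 = 1.24, v̄ = (0.82+0.93)/2 = 0.875 → q = 4.2×1.24×0.875 = 4.557 m³/s
Panel 3-4: Δb = 1.2 m, d̄ = (1.41+1.45)/2 = 1.43, v̄ = (0.93+0.90)/2 = 0.915 → q = 1.2×1.43×0.915 = 1.570 m³/s
Panel 4-5: Δb = 9.1 m, d̄ = (1.45+0.00)/2 = 0.725, v̄ = (0.90+0.00)/2 = 0.45 → q = 9.1×0.725×0.45 = 2.969 m³/s
Q = Σ q = 10.35 m³/s
= 10.35 × 1000 = 10350 L/s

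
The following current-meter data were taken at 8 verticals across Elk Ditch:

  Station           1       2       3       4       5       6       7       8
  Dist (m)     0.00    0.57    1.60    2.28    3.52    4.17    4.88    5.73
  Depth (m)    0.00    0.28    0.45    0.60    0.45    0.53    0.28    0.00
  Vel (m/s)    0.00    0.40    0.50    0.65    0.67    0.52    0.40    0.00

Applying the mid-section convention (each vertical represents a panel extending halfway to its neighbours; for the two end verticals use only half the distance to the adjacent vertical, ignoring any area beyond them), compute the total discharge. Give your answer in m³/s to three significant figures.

w_2 = (1.60 − 0.00)/2 = 0.8 m; q_2 = 0.40 × 0.28 × 0.8 = 0.08960 m³/s
w_3 = (2.28 − 0.57)/2 = 0.855 m; q_3 = 0.50 × 0.45 × 0.855 = 0.1924 m³/s
w_4 = (3.52 − 1.60)/2 = 0.96 m; q_4 = 0.65 × 0.60 × 0.96 = 0.3744 m³/s
w_5 = (4.17 − 2.28)/2 = 0.945 m; q_5 = 0.67 × 0.45 × 0.945 = 0.2849 m³/s
w_6 = (4.88 − 3.52)/2 = 0.68 m; q_6 = 0.52 × 0.53 × 0.68 = 0.1874 m³/s
w_7 = (5.73 − 4.17)/2 = 0.78 m; q_7 = 0.40 × 0.28 × 0.78 = 0.08736 m³/s
Stations 1, 8 contribute zero (depth or velocity is 0).
Q = Σ qᵢ = 1.216 m³/s

1.22 m³/s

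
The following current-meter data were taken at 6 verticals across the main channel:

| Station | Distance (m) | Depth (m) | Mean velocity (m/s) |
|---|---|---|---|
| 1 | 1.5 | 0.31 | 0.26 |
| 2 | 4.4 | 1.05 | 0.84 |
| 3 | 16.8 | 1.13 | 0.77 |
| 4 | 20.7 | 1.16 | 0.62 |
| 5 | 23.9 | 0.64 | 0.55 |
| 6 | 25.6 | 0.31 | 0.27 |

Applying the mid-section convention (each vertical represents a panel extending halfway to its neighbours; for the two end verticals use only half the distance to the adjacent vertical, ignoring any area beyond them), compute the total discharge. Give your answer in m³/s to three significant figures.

w_1 = (4.4 − 1.5)/2 = 1.45 m; q_1 = 0.26 × 0.31 × 1.45 = 0.1169 m³/s
w_2 = (16.8 − 1.5)/2 = 7.65 m; q_2 = 0.84 × 1.05 × 7.65 = 6.747 m³/s
w_3 = (20.7 − 4.4)/2 = 8.15 m; q_3 = 0.77 × 1.13 × 8.15 = 7.091 m³/s
w_4 = (23.9 − 16.8)/2 = 3.55 m; q_4 = 0.62 × 1.16 × 3.55 = 2.553 m³/s
w_5 = (25.6 − 20.7)/2 = 2.45 m; q_5 = 0.55 × 0.64 × 2.45 = 0.8624 m³/s
w_6 = (25.6 − 23.9)/2 = 0.85 m; q_6 = 0.27 × 0.31 × 0.85 = 0.07115 m³/s
Q = Σ qᵢ = 17.44 m³/s

17.4 m³/s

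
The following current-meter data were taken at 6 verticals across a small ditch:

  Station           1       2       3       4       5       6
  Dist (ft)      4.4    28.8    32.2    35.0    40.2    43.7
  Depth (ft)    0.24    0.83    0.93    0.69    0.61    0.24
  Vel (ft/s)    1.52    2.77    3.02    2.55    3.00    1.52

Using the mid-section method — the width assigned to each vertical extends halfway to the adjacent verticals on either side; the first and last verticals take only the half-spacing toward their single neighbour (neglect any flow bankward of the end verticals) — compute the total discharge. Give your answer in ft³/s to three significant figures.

60.8 ft³/s

w_1 = (28.8 − 4.4)/2 = 12.2 ft; q_1 = 1.52 × 0.24 × 12.2 = 4.451 ft³/s
w_2 = (32.2 − 4.4)/2 = 13.9 ft; q_2 = 2.77 × 0.83 × 13.9 = 31.96 ft³/s
w_3 = (35.0 − 28.8)/2 = 3.1 ft; q_3 = 3.02 × 0.93 × 3.1 = 8.707 ft³/s
w_4 = (40.2 − 32.2)/2 = 4 ft; q_4 = 2.55 × 0.69 × 4 = 7.038 ft³/s
w_5 = (43.7 − 35.0)/2 = 4.35 ft; q_5 = 3.00 × 0.61 × 4.35 = 7.961 ft³/s
w_6 = (43.7 − 40.2)/2 = 1.75 ft; q_6 = 1.52 × 0.24 × 1.75 = 0.6384 ft³/s
Q = Σ qᵢ = 60.75 ft³/s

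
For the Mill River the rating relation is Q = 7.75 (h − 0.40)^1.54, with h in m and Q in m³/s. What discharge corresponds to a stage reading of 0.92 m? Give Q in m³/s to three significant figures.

Q = 7.75 × (0.92 − 0.40)^1.54 = 7.75 × 0.52^1.54 = 2.831 m³/s

2.83 m³/s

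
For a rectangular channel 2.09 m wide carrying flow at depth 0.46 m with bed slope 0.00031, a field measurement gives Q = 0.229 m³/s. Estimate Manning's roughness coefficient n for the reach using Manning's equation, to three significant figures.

A = b·y = 2.09 × 0.46 = 0.9614 m²
P = b + 2y = 2.09 + 2×0.46 = 3.010 m
R = A/P = 0.9614/3.010 = 0.3194 m
n = (1/Q)·A·R^(2/3)·S^(1/2) = (1/0.229) × 0.9614 × 0.4673 × 0.01761 = 0.03454

0.0345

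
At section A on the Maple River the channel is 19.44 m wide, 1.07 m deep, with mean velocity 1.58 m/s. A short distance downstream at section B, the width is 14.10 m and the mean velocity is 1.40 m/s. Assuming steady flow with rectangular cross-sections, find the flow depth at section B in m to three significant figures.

1.66 m

Q = A₁V₁ = (19.44×1.07) × 1.58 = 32.87 m³/s
d₂ = Q/(b₂ V₂) = 32.87/(14.10×1.40) = 1.665 m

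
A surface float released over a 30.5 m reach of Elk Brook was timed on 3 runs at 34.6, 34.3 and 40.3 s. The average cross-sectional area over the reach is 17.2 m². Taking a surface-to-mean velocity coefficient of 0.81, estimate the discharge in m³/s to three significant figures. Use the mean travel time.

t̄ = (34.6 + 34.3 + 40.3) / 3 = 36.4 s
v_surface = L / t̄ = 30.5 / 36.4 = 0.8379 m/s
v_mean = 0.81 × 0.8379 = 0.6787 m/s
Q = A × v_mean = 17.2 × 0.6787 = 11.67 m³/s

11.7 m³/s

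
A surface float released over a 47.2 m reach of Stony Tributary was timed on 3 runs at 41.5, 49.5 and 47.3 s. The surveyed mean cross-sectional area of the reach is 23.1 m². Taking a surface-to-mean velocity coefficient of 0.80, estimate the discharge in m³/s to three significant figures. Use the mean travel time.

t̄ = (41.5 + 49.5 + 47.3) / 3 = 46.1 s
v_surface = L / t̄ = 47.2 / 46.1 = 1.024 m/s
v_mean = 0.80 × 1.024 = 0.8191 m/s
Q = A × v_mean = 23.1 × 0.8191 = 18.92 m³/s

18.9 m³/s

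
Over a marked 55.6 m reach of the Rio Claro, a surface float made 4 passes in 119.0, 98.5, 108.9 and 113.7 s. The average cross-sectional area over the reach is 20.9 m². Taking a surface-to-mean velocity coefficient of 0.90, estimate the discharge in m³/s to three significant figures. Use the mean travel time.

9.51 m³/s

t̄ = (119.0 + 98.5 + 108.9 + 113.7) / 4 = 110.025 s
v_surface = L / t̄ = 55.6 / 110.025 = 0.5053 m/s
v_mean = 0.90 × 0.5053 = 0.4548 m/s
Q = A × v_mean = 20.9 × 0.4548 = 9.505 m³/s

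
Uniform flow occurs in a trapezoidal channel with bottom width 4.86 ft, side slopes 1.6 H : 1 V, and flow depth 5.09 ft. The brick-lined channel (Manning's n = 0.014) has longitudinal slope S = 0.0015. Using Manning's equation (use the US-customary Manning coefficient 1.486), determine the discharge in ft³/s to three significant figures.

A = (b + z·y)·y = (4.86 + 1.6×5.09)×5.09 = 66.19 ft²
P = b + 2y√(1+z²) = 4.86 + 2×5.09×√(1+1.6²) = 24.07 ft
R = A/P = 66.19/24.07 = 2.750 ft
Q = (1.486/n)·A·R^(2/3)·S^(1/2) = (1.486/0.014) × 66.19 × 2.750^(2/3) × 0.0015^(1/2) = 534.1 ft³/s

534 ft³/s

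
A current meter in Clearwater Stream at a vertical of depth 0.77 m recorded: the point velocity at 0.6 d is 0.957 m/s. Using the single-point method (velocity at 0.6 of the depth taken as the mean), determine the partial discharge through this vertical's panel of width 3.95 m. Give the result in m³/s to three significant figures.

v̄ = v₀.₆ = 0.957 m/s
q = v̄ × d × w = 0.9570 × 0.77 × 3.95 = 2.911 m³/s

2.91 m³/s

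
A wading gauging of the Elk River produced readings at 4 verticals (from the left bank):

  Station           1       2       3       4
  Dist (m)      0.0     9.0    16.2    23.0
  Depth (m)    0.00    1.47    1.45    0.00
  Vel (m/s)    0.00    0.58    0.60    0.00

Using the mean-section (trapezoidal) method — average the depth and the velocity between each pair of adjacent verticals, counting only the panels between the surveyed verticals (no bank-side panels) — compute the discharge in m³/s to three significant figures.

Panel 1-2: Δb = 9 m, d̄ = (0.00+1.47)/2 = 0.735, v̄ = (0.00+0.58)/2 = 0.29 → q = 9×0.735×0.29 = 1.918 m³/s
Panel 2-3: Δb = 7.2 m, d̄ = (1.47+1.45)/2 = 1.46, v̄ = (0.58+0.60)/2 = 0.59 → q = 7.2×1.46×0.59 = 6.202 m³/s
Panel 3-4: Δb = 6.8 m, d̄ = (1.45+0.00)/2 = 0.725, v̄ = (0.60+0.00)/2 = 0.3 → q = 6.8×0.725×0.3 = 1.479 m³/s
Q = Σ q = 9.599 m³/s

9.60 m³/s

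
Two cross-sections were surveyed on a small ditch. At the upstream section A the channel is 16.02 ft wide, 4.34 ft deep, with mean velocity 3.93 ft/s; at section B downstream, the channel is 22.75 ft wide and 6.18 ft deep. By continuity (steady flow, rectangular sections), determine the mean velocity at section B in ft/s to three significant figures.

1.94 ft/s

Q = A₁V₁ = (16.02×4.34) × 3.93 = 273.2 ft³/s
A₂ = 22.75 × 6.18 = 140.6 ft²
V₂ = Q/A₂ = 273.2/140.6 = 1.943 ft/s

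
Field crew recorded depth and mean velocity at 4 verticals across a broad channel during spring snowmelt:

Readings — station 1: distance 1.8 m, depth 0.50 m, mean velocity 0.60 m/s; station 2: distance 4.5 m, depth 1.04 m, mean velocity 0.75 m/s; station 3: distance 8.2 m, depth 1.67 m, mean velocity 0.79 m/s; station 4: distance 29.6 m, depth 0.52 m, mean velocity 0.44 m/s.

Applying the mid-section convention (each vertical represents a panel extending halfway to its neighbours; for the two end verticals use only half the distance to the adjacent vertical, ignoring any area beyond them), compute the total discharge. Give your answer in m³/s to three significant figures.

w_1 = (4.5 − 1.8)/2 = 1.35 m; q_1 = 0.60 × 0.50 × 1.35 = 0.4050 m³/s
w_2 = (8.2 − 1.8)/2 = 3.2 m; q_2 = 0.75 × 1.04 × 3.2 = 2.496 m³/s
w_3 = (29.6 − 4.5)/2 = 12.55 m; q_3 = 0.79 × 1.67 × 12.55 = 16.56 m³/s
w_4 = (29.6 − 8.2)/2 = 10.7 m; q_4 = 0.44 × 0.52 × 10.7 = 2.448 m³/s
Q = Σ qᵢ = 21.91 m³/s

21.9 m³/s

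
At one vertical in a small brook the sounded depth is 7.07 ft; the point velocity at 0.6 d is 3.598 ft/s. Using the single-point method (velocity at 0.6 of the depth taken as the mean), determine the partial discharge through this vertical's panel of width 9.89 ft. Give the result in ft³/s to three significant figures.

v̄ = v₀.₆ = 3.598 ft/s
q = v̄ × d × w = 3.598 × 7.07 × 9.89 = 251.6 ft³/s

252 ft³/s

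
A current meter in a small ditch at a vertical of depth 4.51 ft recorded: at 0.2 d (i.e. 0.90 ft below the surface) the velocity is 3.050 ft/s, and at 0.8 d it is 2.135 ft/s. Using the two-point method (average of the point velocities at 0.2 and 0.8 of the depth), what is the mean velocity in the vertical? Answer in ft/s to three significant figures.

v̄ = (3.050 + 2.135) / 2 = 2.593 ft/s

2.59 ft/s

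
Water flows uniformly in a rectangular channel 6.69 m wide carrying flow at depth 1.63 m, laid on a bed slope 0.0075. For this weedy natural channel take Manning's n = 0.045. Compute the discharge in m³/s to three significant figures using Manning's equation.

22.3 m³/s

A = b·y = 6.69 × 1.63 = 10.90 m²
P = b + 2y = 6.69 + 2×1.63 = 9.950 m
R = A/P = 10.90/9.950 = 1.096 m
Q = (1/n)·A·R^(2/3)·S^(1/2) = (1/0.045) × 10.90 × 1.096^(2/3) × 0.0075^(1/2) = 22.31 m³/s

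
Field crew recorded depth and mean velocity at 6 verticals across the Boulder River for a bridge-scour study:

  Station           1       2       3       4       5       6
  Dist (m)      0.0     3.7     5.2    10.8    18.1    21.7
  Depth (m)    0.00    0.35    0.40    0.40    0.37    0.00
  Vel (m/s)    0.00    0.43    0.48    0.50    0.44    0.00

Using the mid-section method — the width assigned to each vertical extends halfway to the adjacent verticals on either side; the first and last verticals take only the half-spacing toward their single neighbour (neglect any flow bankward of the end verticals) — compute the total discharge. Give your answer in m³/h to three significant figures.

11700 m³/h

w_2 = (5.2 − 0.0)/2 = 2.6 m; q_2 = 0.43 × 0.35 × 2.6 = 0.3913 m³/s
w_3 = (10.8 − 3.7)/2 = 3.55 m; q_3 = 0.48 × 0.40 × 3.55 = 0.6816 m³/s
w_4 = (18.1 − 5.2)/2 = 6.45 m; q_4 = 0.50 × 0.40 × 6.45 = 1.290 m³/s
w_5 = (21.7 − 10.8)/2 = 5.45 m; q_5 = 0.44 × 0.37 × 5.45 = 0.8873 m³/s
Stations 1, 6 contribute zero (depth or velocity is 0).
Q = Σ qᵢ = 3.250 m³/s
= 3.250 × 3600 = 11700 m³/h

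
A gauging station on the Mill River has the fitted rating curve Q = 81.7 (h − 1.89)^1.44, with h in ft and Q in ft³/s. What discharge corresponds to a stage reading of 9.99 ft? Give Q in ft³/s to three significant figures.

Q = 81.7 × (9.99 − 1.89)^1.44 = 81.7 × 8.1^1.44 = 1661 ft³/s

1660 ft³/s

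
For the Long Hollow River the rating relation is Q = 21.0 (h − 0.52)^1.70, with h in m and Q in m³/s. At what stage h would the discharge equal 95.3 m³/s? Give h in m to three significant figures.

h − h₀ = (Q/C)^(1/b) = (95.3/21.0)^(1/1.70) = 2.434 m
h = 0.52 + 2.434 = 2.954 m

2.95 m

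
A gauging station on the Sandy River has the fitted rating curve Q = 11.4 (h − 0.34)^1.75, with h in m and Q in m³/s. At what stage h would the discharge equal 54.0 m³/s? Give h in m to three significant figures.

2.77 m

h − h₀ = (Q/C)^(1/b) = (54.0/11.4)^(1/1.75) = 2.432 m
h = 0.34 + 2.432 = 2.772 m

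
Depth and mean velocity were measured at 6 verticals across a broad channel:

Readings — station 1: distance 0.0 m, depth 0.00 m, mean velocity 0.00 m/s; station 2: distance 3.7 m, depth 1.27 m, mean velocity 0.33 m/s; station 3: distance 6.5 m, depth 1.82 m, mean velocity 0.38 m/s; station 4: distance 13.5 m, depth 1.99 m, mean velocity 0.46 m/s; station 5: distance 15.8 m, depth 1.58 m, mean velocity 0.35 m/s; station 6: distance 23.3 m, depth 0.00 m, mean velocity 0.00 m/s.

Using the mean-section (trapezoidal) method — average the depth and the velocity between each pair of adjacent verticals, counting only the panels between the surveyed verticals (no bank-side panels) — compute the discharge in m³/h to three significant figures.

36800 m³/h

Panel 1-2: Δb = 3.7 m, d̄ = (0.00+1.27)/2 = 0.635, v̄ = (0.00+0.33)/2 = 0.165 → q = 3.7×0.635×0.165 = 0.3877 m³/s
Panel 2-3: Δb = 2.8 m, d̄ = (1.27+1.82)/2 = 1.545, v̄ = (0.33+0.38)/2 = 0.355 → q = 2.8×1.545×0.355 = 1.536 m³/s
Panel 3-4: Δb = 7 m, d̄ = (1.82+1.99)/2 = 1.905, v̄ = (0.38+0.46)/2 = 0.42 → q = 7×1.905×0.42 = 5.601 m³/s
Panel 4-5: Δb = 2.3 m, d̄ = (1.99+1.58)/2 = 1.785, v̄ = (0.46+0.35)/2 = 0.405 → q = 2.3×1.785×0.405 = 1.663 m³/s
Panel 5-6: Δb = 7.5 m, d̄ = (1.58+0.00)/2 = 0.79, v̄ = (0.35+0.00)/2 = 0.175 → q = 7.5×0.79×0.175 = 1.037 m³/s
Q = Σ q = 10.22 m³/s
= 10.22 × 3600 = 36810 m³/h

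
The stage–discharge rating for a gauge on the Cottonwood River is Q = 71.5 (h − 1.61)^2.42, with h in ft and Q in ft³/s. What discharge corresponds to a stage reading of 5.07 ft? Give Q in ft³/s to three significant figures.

1440 ft³/s

Q = 71.5 × (5.07 − 1.61)^2.42 = 71.5 × 3.46^2.42 = 1442 ft³/s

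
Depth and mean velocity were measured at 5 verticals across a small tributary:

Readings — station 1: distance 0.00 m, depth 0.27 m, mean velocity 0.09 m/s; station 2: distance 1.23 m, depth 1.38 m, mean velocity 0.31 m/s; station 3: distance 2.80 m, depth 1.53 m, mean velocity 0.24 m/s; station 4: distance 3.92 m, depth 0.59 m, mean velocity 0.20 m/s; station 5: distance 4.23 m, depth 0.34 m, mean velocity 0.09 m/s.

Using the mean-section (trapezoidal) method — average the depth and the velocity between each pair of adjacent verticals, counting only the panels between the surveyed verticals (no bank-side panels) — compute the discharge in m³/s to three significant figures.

Panel 1-2: Δb = 1.23 m, d̄ = (0.27+1.38)/2 = 0.825, v̄ = (0.09+0.31)/2 = 0.2 → q = 1.23×0.825×0.2 = 0.2030 m³/s
Panel 2-3: Δb = 1.57 m, d̄ = (1.38+1.53)/2 = 1.455, v̄ = (0.31+0.24)/2 = 0.275 → q = 1.57×1.455×0.275 = 0.6282 m³/s
Panel 3-4: Δb = 1.12 m, d̄ = (1.53+0.59)/2 = 1.06, v̄ = (0.24+0.20)/2 = 0.22 → q = 1.12×1.06×0.22 = 0.2612 m³/s
Panel 4-5: Δb = 0.31 m, d̄ = (0.59+0.34)/2 = 0.465, v̄ = (0.20+0.09)/2 = 0.145 → q = 0.31×0.465×0.145 = 0.02090 m³/s
Q = Σ q = 1.113 m³/s

1.11 m³/s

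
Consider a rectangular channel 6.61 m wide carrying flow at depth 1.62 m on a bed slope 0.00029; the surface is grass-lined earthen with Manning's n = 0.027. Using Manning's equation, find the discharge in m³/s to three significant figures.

7.14 m³/s

A = b·y = 6.61 × 1.62 = 10.71 m²
P = b + 2y = 6.61 + 2×1.62 = 9.850 m
R = A/P = 10.71/9.850 = 1.087 m
Q = (1/n)·A·R^(2/3)·S^(1/2) = (1/0.027) × 10.71 × 1.087^(2/3) × 0.00029^(1/2) = 7.141 m³/s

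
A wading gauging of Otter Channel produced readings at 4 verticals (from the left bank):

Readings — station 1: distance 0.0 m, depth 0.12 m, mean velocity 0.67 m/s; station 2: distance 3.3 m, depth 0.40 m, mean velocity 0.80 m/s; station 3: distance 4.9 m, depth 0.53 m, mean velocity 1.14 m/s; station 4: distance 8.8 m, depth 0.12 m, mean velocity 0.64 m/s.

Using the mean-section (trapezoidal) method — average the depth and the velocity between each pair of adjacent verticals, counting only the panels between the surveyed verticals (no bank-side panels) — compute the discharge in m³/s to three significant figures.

Panel 1-2: Δb = 3.3 m, d̄ = (0.12+0.40)/2 = 0.26, v̄ = (0.67+0.80)/2 = 0.735 → q = 3.3×0.26×0.735 = 0.6306 m³/s
Panel 2-3: Δb = 1.6 m, d̄ = (0.40+0.53)/2 = 0.465, v̄ = (0.80+1.14)/2 = 0.97 → q = 1.6×0.465×0.97 = 0.7217 m³/s
Panel 3-4: Δb = 3.9 m, d̄ = (0.53+0.12)/2 = 0.325, v̄ = (1.14+0.64)/2 = 0.89 → q = 3.9×0.325×0.89 = 1.128 m³/s
Q = Σ q = 2.480 m³/s

2.48 m³/s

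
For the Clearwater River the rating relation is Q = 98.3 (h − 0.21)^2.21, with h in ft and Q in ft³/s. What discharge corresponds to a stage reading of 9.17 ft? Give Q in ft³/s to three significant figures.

Q = 98.3 × (9.17 − 0.21)^2.21 = 98.3 × 8.96^2.21 = 12510 ft³/s

12500 ft³/s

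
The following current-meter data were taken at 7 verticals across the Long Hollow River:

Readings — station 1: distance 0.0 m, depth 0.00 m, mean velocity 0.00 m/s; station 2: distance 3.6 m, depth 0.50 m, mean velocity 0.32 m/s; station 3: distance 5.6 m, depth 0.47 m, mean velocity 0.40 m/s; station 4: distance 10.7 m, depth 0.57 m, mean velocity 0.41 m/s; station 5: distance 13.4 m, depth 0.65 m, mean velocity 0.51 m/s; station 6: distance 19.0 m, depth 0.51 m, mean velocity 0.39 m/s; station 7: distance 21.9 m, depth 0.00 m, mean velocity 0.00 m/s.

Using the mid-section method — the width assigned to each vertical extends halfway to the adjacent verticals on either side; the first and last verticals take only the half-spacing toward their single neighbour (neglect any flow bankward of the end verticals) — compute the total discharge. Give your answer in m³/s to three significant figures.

w_2 = (5.6 − 0.0)/2 = 2.8 m; q_2 = 0.32 × 0.50 × 2.8 = 0.4480 m³/s
w_3 = (10.7 − 3.6)/2 = 3.55 m; q_3 = 0.40 × 0.47 × 3.55 = 0.6674 m³/s
w_4 = (13.4 − 5.6)/2 = 3.9 m; q_4 = 0.41 × 0.57 × 3.9 = 0.9114 m³/s
w_5 = (19.0 − 10.7)/2 = 4.15 m; q_5 = 0.51 × 0.65 × 4.15 = 1.376 m³/s
w_6 = (21.9 − 13.4)/2 = 4.25 m; q_6 = 0.39 × 0.51 × 4.25 = 0.8453 m³/s
Stations 1, 7 contribute zero (depth or velocity is 0).
Q = Σ qᵢ = 4.248 m³/s

4.25 m³/s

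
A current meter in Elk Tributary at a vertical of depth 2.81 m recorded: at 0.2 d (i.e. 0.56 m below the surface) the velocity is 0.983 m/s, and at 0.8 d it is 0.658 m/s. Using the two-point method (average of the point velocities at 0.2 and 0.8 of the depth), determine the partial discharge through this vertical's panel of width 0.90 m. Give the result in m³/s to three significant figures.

2.08 m³/s

v̄ = (0.983 + 0.658) / 2 = 0.8205 m/s
q = v̄ × d × w = 0.8205 × 2.81 × 0.90 = 2.075 m³/s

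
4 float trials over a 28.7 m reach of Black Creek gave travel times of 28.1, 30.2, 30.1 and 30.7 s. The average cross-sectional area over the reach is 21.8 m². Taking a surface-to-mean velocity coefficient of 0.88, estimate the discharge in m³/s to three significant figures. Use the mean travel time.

18.5 m³/s

t̄ = (28.1 + 30.2 + 30.1 + 30.7) / 4 = 29.775 s
v_surface = L / t̄ = 28.7 / 29.775 = 0.9639 m/s
v_mean = 0.88 × 0.9639 = 0.8482 m/s
Q = A × v_mean = 21.8 × 0.8482 = 18.49 m³/s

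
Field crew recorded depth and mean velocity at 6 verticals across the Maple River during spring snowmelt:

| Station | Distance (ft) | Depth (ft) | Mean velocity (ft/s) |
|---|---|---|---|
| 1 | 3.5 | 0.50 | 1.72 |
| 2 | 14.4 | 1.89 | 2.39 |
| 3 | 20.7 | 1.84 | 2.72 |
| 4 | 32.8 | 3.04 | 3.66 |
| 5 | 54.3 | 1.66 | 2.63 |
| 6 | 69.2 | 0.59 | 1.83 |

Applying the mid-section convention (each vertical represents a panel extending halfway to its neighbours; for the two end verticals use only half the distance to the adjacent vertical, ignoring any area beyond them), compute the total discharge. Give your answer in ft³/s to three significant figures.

364 ft³/s

w_1 = (14.4 − 3.5)/2 = 5.45 ft; q_1 = 1.72 × 0.50 × 5.45 = 4.687 ft³/s
w_2 = (20.7 − 3.5)/2 = 8.6 ft; q_2 = 2.39 × 1.89 × 8.6 = 38.85 ft³/s
w_3 = (32.8 − 14.4)/2 = 9.2 ft; q_3 = 2.72 × 1.84 × 9.2 = 46.04 ft³/s
w_4 = (54.3 − 20.7)/2 = 16.8 ft; q_4 = 3.66 × 3.04 × 16.8 = 186.9 ft³/s
w_5 = (69.2 − 32.8)/2 = 18.2 ft; q_5 = 2.63 × 1.66 × 18.2 = 79.46 ft³/s
w_6 = (69.2 − 54.3)/2 = 7.45 ft; q_6 = 1.83 × 0.59 × 7.45 = 8.044 ft³/s
Q = Σ qᵢ = 364.0 ft³/s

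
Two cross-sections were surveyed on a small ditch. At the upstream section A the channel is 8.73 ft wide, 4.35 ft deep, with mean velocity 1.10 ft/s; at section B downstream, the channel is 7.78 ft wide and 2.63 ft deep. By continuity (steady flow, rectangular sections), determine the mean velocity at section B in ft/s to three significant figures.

2.04 ft/s

Q = A₁V₁ = (8.73×4.35) × 1.10 = 41.77 ft³/s
A₂ = 7.78 × 2.63 = 20.46 ft²
V₂ = Q/A₂ = 41.77/20.46 = 2.042 ft/s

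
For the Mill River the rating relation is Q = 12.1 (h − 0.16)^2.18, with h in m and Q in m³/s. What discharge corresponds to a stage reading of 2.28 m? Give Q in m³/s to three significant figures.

Q = 12.1 × (2.28 − 0.16)^2.18 = 12.1 × 2.12^2.18 = 62.26 m³/s

62.3 m³/s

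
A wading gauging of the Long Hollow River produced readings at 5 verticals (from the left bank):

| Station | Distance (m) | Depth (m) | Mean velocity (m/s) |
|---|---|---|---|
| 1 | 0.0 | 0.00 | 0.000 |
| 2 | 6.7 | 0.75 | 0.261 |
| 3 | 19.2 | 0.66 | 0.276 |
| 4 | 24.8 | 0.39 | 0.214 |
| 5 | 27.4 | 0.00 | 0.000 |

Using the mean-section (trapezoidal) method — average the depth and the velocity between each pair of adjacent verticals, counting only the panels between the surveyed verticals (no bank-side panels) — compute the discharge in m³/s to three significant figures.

Panel 1-2: Δb = 6.7 m, d̄ = (0.00+0.75)/2 = 0.375, v̄ = (0.000+0.261)/2 = 0.1305 → q = 6.7×0.375×0.1305 = 0.3279 m³/s
Panel 2-3: Δb = 12.5 m, d̄ = (0.75+0.66)/2 = 0.705, v̄ = (0.261+0.276)/2 = 0.2685 → q = 12.5×0.705×0.2685 = 2.366 m³/s
Panel 3-4: Δb = 5.6 m, d̄ = (0.66+0.39)/2 = 0.525, v̄ = (0.276+0.214)/2 = 0.245 → q = 5.6×0.525×0.245 = 0.7203 m³/s
Panel 4-5: Δb = 2.6 m, d̄ = (0.39+0.00)/2 = 0.195, v̄ = (0.214+0.000)/2 = 0.107 → q = 2.6×0.195×0.107 = 0.05425 m³/s
Q = Σ q = 3.469 m³/s

3.47 m³/s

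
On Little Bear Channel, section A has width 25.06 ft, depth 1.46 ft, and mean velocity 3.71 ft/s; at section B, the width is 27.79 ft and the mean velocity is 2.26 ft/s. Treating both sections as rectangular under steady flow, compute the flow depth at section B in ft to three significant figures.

2.16 ft

Q = A₁V₁ = (25.06×1.46) × 3.71 = 135.7 ft³/s
d₂ = Q/(b₂ V₂) = 135.7/(27.79×2.26) = 2.161 ft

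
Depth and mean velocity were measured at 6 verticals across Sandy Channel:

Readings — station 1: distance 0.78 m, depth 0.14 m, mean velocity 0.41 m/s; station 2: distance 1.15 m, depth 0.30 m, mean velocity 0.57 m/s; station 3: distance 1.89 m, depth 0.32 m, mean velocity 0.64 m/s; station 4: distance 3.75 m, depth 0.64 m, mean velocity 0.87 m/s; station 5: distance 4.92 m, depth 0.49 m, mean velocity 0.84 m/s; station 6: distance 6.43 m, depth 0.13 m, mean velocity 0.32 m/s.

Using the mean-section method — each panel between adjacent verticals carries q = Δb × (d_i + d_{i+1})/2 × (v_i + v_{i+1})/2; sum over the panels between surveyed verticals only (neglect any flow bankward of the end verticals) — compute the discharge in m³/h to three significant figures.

6080 m³/h

Panel 1-2: Δb = 0.37 m, d̄ = (0.14+0.30)/2 = 0.22, v̄ = (0.41+0.57)/2 = 0.49 → q = 0.37×0.22×0.49 = 0.03989 m³/s
Panel 2-3: Δb = 0.74 m, d̄ = (0.30+0.32)/2 = 0.31, v̄ = (0.57+0.64)/2 = 0.605 → q = 0.74×0.31×0.605 = 0.1388 m³/s
Panel 3-4: Δb = 1.86 m, d̄ = (0.32+0.64)/2 = 0.48, v̄ = (0.64+0.87)/2 = 0.755 → q = 1.86×0.48×0.755 = 0.6741 m³/s
Panel 4-5: Δb = 1.17 m, d̄ = (0.64+0.49)/2 = 0.565, v̄ = (0.87+0.84)/2 = 0.855 → q = 1.17×0.565×0.855 = 0.5652 m³/s
Panel 5-6: Δb = 1.51 m, d̄ = (0.49+0.13)/2 = 0.31, v̄ = (0.84+0.32)/2 = 0.58 → q = 1.51×0.31×0.58 = 0.2715 m³/s
Q = Σ q = 1.689 m³/s
= 1.689 × 3600 = 6082 m³/h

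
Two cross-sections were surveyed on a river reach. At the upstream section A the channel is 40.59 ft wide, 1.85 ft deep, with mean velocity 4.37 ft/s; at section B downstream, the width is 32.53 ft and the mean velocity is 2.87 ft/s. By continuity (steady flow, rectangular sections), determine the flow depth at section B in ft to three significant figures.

Q = A₁V₁ = (40.59×1.85) × 4.37 = 328.1 ft³/s
d₂ = Q/(b₂ V₂) = 328.1/(32.53×2.87) = 3.515 ft

3.51 ft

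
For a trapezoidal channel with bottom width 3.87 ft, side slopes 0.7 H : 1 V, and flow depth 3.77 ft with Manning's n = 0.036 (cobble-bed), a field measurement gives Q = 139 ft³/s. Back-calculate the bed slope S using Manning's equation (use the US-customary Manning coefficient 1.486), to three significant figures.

A = (b + z·y)·y = (3.87 + 0.7×3.77)×3.77 = 24.54 ft²
P = b + 2y√(1+z²) = 3.87 + 2×3.77×√(1+0.7²) = 13.07 ft
R = A/P = 24.54/13.07 = 1.877 ft
S = (Q·n / (1.486·A·R^(2/3)))² = (139×0.036 / (1.486×24.54×1.522))² = 0.008134

0.00813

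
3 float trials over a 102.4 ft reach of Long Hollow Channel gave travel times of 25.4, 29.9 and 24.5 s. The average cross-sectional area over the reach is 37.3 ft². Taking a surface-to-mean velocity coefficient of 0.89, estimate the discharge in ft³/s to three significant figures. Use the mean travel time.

t̄ = (25.4 + 29.9 + 24.5) / 3 = 26.6 s
v_surface = L / t̄ = 102.4 / 26.6 = 3.850 ft/s
v_mean = 0.89 × 3.850 = 3.426 ft/s
Q = A × v_mean = 37.3 × 3.426 = 127.8 ft³/s

128 ft³/s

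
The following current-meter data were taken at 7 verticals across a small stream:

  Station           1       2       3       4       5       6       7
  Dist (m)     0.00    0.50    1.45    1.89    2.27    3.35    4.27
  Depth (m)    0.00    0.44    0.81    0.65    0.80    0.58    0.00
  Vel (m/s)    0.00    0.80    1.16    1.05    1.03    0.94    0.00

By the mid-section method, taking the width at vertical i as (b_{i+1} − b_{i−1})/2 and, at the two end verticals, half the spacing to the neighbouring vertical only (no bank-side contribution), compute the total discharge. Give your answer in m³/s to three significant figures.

w_2 = (1.45 − 0.00)/2 = 0.725 m; q_2 = 0.80 × 0.44 × 0.725 = 0.2552 m³/s
w_3 = (1.89 − 0.50)/2 = 0.695 m; q_3 = 1.16 × 0.81 × 0.695 = 0.6530 m³/s
w_4 = (2.27 − 1.45)/2 = 0.41 m; q_4 = 1.05 × 0.65 × 0.41 = 0.2798 m³/s
w_5 = (3.35 − 1.89)/2 = 0.73 m; q_5 = 1.03 × 0.80 × 0.73 = 0.6015 m³/s
w_6 = (4.27 − 2.27)/2 = 1 m; q_6 = 0.94 × 0.58 × 1 = 0.5452 m³/s
Stations 1, 7 contribute zero (depth or velocity is 0).
Q = Σ qᵢ = 2.335 m³/s

2.33 m³/s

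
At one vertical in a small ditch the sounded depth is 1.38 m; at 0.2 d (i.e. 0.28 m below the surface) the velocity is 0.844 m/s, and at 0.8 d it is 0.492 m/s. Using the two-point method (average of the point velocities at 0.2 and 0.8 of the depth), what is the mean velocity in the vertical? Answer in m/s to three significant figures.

0.668 m/s

v̄ = (0.844 + 0.492) / 2 = 0.6680 m/s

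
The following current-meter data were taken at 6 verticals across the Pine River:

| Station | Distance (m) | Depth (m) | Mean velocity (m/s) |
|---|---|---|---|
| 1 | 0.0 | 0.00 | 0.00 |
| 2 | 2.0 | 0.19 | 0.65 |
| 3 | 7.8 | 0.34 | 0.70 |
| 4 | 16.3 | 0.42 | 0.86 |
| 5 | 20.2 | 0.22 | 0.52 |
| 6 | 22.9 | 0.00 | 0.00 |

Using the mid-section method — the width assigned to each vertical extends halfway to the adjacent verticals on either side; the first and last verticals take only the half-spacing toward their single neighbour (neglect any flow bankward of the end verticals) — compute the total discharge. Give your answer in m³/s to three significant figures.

4.80 m³/s

w_2 = (7.8 − 0.0)/2 = 3.9 m; q_2 = 0.65 × 0.19 × 3.9 = 0.4817 m³/s
w_3 = (16.3 − 2.0)/2 = 7.15 m; q_3 = 0.70 × 0.34 × 7.15 = 1.702 m³/s
w_4 = (20.2 − 7.8)/2 = 6.2 m; q_4 = 0.86 × 0.42 × 6.2 = 2.239 m³/s
w_5 = (22.9 − 16.3)/2 = 3.3 m; q_5 = 0.52 × 0.22 × 3.3 = 0.3775 m³/s
Stations 1, 6 contribute zero (depth or velocity is 0).
Q = Σ qᵢ = 4.800 m³/s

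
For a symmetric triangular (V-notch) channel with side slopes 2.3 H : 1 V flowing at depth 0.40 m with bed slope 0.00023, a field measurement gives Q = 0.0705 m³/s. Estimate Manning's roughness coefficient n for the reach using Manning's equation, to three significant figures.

A = z·y² = 2.3×0.40² = 0.3680 m²
P = 2y√(1+z²) = 2×0.40×√(1+2.3²) = 2.006 m
R = A/P = 0.3680/2.006 = 0.1834 m
n = (1/Q)·A·R^(2/3)·S^(1/2) = (1/0.0705) × 0.3680 × 0.3228 × 0.01517 = 0.02556

0.0256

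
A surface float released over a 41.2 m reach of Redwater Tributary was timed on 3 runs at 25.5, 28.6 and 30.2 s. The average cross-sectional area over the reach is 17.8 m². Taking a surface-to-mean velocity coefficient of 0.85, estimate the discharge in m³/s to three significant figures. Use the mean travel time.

t̄ = (25.5 + 28.6 + 30.2) / 3 = 28.1 s
v_surface = L / t̄ = 41.2 / 28.1 = 1.466 m/s
v_mean = 0.85 × 1.466 = 1.246 m/s
Q = A × v_mean = 17.8 × 1.246 = 22.18 m³/s

22.2 m³/s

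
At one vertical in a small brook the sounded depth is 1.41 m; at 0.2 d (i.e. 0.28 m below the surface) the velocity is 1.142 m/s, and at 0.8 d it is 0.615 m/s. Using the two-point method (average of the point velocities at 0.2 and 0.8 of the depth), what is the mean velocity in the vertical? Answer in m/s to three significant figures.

v̄ = (1.142 + 0.615) / 2 = 0.8785 m/s

0.879 m/s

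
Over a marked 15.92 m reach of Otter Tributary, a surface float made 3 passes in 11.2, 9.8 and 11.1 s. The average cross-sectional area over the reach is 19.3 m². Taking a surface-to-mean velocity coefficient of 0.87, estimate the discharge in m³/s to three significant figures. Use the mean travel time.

25.0 m³/s

t̄ = (11.2 + 9.8 + 11.1) / 3 = 10.7 s
v_surface = L / t̄ = 15.92 / 10.7 = 1.488 m/s
v_mean = 0.87 × 1.488 = 1.294 m/s
Q = A × v_mean = 19.3 × 1.294 = 24.98 m³/s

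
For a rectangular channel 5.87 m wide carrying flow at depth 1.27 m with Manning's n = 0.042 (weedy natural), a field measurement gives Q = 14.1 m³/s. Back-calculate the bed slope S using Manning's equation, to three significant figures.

A = b·y = 5.87 × 1.27 = 7.455 m²
P = b + 2y = 5.87 + 2×1.27 = 8.410 m
R = A/P = 7.455/8.410 = 0.8864 m
S = (Q·n / (1·A·R^(2/3)))² = (14.1×0.042 / (1×7.455×0.9228))² = 0.007411

0.00741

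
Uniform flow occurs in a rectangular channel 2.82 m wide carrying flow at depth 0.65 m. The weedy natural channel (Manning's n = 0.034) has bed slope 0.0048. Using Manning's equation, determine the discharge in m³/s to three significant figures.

A = b·y = 2.82 × 0.65 = 1.833 m²
P = b + 2y = 2.82 + 2×0.65 = 4.120 m
R = A/P = 1.833/4.120 = 0.4449 m
Q = (1/n)·A·R^(2/3)·S^(1/2) = (1/0.034) × 1.833 × 0.4449^(2/3) × 0.0048^(1/2) = 2.177 m³/s

2.18 m³/s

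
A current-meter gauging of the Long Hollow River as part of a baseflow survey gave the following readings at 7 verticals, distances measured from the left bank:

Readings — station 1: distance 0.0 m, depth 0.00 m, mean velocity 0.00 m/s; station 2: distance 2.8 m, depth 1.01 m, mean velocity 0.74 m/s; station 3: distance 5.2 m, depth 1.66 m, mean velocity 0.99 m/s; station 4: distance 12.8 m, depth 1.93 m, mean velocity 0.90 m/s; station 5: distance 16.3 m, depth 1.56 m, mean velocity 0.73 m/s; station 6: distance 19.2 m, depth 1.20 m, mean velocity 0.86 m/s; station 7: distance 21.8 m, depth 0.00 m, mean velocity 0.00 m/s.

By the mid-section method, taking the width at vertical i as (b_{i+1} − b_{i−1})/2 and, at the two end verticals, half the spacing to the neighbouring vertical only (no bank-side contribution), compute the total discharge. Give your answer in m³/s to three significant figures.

w_2 = (5.2 − 0.0)/2 = 2.6 m; q_2 = 0.74 × 1.01 × 2.6 = 1.943 m³/s
w_3 = (12.8 − 2.8)/2 = 5 m; q_3 = 0.99 × 1.66 × 5 = 8.217 m³/s
w_4 = (16.3 − 5.2)/2 = 5.55 m; q_4 = 0.90 × 1.93 × 5.55 = 9.640 m³/s
w_5 = (19.2 − 12.8)/2 = 3.2 m; q_5 = 0.73 × 1.56 × 3.2 = 3.644 m³/s
w_6 = (21.8 − 16.3)/2 = 2.75 m; q_6 = 0.86 × 1.20 × 2.75 = 2.838 m³/s
Stations 1, 7 contribute zero (depth or velocity is 0).
Q = Σ qᵢ = 26.28 m³/s

26.3 m³/s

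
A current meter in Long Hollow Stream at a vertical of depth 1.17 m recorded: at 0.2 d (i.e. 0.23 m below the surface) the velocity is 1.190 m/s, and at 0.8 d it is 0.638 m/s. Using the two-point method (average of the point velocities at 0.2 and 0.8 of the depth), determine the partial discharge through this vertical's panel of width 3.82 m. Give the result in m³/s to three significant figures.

v̄ = (1.190 + 0.638) / 2 = 0.9140 m/s
q = v̄ × d × w = 0.9140 × 1.17 × 3.82 = 4.085 m³/s

4.09 m³/s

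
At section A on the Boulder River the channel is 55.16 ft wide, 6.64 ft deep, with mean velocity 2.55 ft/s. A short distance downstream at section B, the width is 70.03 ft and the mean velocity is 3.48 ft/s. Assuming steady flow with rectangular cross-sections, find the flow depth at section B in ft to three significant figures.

3.83 ft

Q = A₁V₁ = (55.16×6.64) × 2.55 = 934.0 ft³/s
d₂ = Q/(b₂ V₂) = 934.0/(70.03×3.48) = 3.832 ft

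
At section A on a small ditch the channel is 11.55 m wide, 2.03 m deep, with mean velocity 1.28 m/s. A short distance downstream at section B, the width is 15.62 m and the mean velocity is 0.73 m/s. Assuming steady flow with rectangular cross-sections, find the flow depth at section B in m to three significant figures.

Q = A₁V₁ = (11.55×2.03) × 1.28 = 30.01 m³/s
d₂ = Q/(b₂ V₂) = 30.01/(15.62×0.73) = 2.632 m

2.63 m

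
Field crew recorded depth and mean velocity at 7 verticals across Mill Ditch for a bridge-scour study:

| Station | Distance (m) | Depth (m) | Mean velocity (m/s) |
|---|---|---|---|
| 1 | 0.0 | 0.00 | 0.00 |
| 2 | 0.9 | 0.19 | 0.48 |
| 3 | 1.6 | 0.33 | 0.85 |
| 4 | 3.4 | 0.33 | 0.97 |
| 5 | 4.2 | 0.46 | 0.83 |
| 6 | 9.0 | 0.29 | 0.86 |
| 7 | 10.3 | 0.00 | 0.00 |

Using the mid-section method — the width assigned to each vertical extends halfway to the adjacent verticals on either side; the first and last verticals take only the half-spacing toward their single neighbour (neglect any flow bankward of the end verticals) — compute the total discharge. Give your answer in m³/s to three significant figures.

w_2 = (1.6 − 0.0)/2 = 0.8 m; q_2 = 0.48 × 0.19 × 0.8 = 0.07296 m³/s
w_3 = (3.4 − 0.9)/2 = 1.25 m; q_3 = 0.85 × 0.33 × 1.25 = 0.3506 m³/s
w_4 = (4.2 − 1.6)/2 = 1.3 m; q_4 = 0.97 × 0.33 × 1.3 = 0.4161 m³/s
w_5 = (9.0 − 3.4)/2 = 2.8 m; q_5 = 0.83 × 0.46 × 2.8 = 1.069 m³/s
w_6 = (10.3 − 4.2)/2 = 3.05 m; q_6 = 0.86 × 0.29 × 3.05 = 0.7607 m³/s
Stations 1, 7 contribute zero (depth or velocity is 0).
Q = Σ qᵢ = 2.669 m³/s

2.67 m³/s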